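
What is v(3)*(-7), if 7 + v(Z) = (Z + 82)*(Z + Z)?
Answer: -3521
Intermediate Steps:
v(Z) = -7 + 2*Z*(82 + Z) (v(Z) = -7 + (Z + 82)*(Z + Z) = -7 + (82 + Z)*(2*Z) = -7 + 2*Z*(82 + Z))
v(3)*(-7) = (-7 + 2*3² + 164*3)*(-7) = (-7 + 2*9 + 492)*(-7) = (-7 + 18 + 492)*(-7) = 503*(-7) = -3521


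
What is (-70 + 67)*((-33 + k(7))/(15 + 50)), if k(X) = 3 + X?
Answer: 69/65 ≈ 1.0615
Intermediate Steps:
(-70 + 67)*((-33 + k(7))/(15 + 50)) = (-70 + 67)*((-33 + (3 + 7))/(15 + 50)) = -3*(-33 + 10)/65 = -(-69)/65 = -3*(-23/65) = 69/65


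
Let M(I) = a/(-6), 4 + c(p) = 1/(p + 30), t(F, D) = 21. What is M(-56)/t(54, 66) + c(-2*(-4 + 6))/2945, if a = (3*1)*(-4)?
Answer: 150977/1607970 ≈ 0.093893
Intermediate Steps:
a = -12 (a = 3*(-4) = -12)
c(p) = -4 + 1/(30 + p) (c(p) = -4 + 1/(p + 30) = -4 + 1/(30 + p))
M(I) = 2 (M(I) = -12/(-6) = -12*(-⅙) = 2)
M(-56)/t(54, 66) + c(-2*(-4 + 6))/2945 = 2/21 + ((-119 - (-8)*(-4 + 6))/(30 - 2*(-4 + 6)))/2945 = 2*(1/21) + ((-119 - (-8)*2)/(30 - 2*2))*(1/2945) = 2/21 + ((-119 - 4*(-4))/(30 - 4))*(1/2945) = 2/21 + ((-119 + 16)/26)*(1/2945) = 2/21 + ((1/26)*(-103))*(1/2945) = 2/21 - 103/26*1/2945 = 2/21 - 103/76570 = 150977/1607970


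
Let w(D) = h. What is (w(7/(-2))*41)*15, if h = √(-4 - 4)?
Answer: 1230*I*√2 ≈ 1739.5*I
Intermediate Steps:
h = 2*I*√2 (h = √(-8) = 2*I*√2 ≈ 2.8284*I)
w(D) = 2*I*√2
(w(7/(-2))*41)*15 = ((2*I*√2)*41)*15 = (82*I*√2)*15 = 1230*I*√2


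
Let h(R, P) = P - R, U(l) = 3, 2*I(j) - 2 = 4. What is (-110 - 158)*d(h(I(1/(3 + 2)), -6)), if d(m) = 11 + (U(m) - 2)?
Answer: -3216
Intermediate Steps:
I(j) = 3 (I(j) = 1 + (½)*4 = 1 + 2 = 3)
d(m) = 12 (d(m) = 11 + (3 - 2) = 11 + 1 = 12)
(-110 - 158)*d(h(I(1/(3 + 2)), -6)) = (-110 - 158)*12 = -268*12 = -3216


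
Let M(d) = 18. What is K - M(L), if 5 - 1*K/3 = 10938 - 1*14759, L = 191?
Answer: 11460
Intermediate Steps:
K = 11478 (K = 15 - 3*(10938 - 1*14759) = 15 - 3*(10938 - 14759) = 15 - 3*(-3821) = 15 + 11463 = 11478)
K - M(L) = 11478 - 1*18 = 11478 - 18 = 11460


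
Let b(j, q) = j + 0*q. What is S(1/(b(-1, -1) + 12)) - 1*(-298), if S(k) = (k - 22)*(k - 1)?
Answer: 38468/121 ≈ 317.92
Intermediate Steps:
b(j, q) = j (b(j, q) = j + 0 = j)
S(k) = (-1 + k)*(-22 + k) (S(k) = (-22 + k)*(-1 + k) = (-1 + k)*(-22 + k))
S(1/(b(-1, -1) + 12)) - 1*(-298) = (22 + (1/(-1 + 12))² - 23/(-1 + 12)) - 1*(-298) = (22 + (1/11)² - 23/11) + 298 = (22 + (1/11)² - 23*1/11) + 298 = (22 + 1/121 - 23/11) + 298 = 2410/121 + 298 = 38468/121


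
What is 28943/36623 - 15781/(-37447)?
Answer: 1661776084/1371421481 ≈ 1.2117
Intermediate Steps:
28943/36623 - 15781/(-37447) = 28943*(1/36623) - 15781*(-1/37447) = 28943/36623 + 15781/37447 = 1661776084/1371421481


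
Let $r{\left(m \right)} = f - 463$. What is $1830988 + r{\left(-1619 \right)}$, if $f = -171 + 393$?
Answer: $1830747$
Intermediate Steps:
$f = 222$
$r{\left(m \right)} = -241$ ($r{\left(m \right)} = 222 - 463 = -241$)
$1830988 + r{\left(-1619 \right)} = 1830988 - 241 = 1830747$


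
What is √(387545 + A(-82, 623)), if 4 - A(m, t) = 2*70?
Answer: √387409 ≈ 622.42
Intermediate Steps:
A(m, t) = -136 (A(m, t) = 4 - 2*70 = 4 - 1*140 = 4 - 140 = -136)
√(387545 + A(-82, 623)) = √(387545 - 136) = √387409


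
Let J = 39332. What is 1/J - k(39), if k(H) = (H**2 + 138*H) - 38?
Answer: -270014179/39332 ≈ -6865.0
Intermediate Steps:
k(H) = -38 + H**2 + 138*H
1/J - k(39) = 1/39332 - (-38 + 39**2 + 138*39) = 1/39332 - (-38 + 1521 + 5382) = 1/39332 - 1*6865 = 1/39332 - 6865 = -270014179/39332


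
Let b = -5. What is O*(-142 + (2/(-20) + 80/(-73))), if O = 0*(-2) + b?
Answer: 104533/146 ≈ 715.98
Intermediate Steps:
O = -5 (O = 0*(-2) - 5 = 0 - 5 = -5)
O*(-142 + (2/(-20) + 80/(-73))) = -5*(-142 + (2/(-20) + 80/(-73))) = -5*(-142 + (2*(-1/20) + 80*(-1/73))) = -5*(-142 + (-⅒ - 80/73)) = -5*(-142 - 873/730) = -5*(-104533/730) = 104533/146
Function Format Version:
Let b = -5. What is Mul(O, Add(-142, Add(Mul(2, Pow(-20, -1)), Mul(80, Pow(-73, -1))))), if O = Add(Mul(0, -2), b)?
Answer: Rational(104533, 146) ≈ 715.98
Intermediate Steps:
O = -5 (O = Add(Mul(0, -2), -5) = Add(0, -5) = -5)
Mul(O, Add(-142, Add(Mul(2, Pow(-20, -1)), Mul(80, Pow(-73, -1))))) = Mul(-5, Add(-142, Add(Mul(2, Pow(-20, -1)), Mul(80, Pow(-73, -1))))) = Mul(-5, Add(-142, Add(Mul(2, Rational(-1, 20)), Mul(80, Rational(-1, 73))))) = Mul(-5, Add(-142, Add(Rational(-1, 10), Rational(-80, 73)))) = Mul(-5, Add(-142, Rational(-873, 730))) = Mul(-5, Rational(-104533, 730)) = Rational(104533, 146)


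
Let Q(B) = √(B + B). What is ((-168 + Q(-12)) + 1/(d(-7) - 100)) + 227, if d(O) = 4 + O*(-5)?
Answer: 3598/61 + 2*I*√6 ≈ 58.984 + 4.899*I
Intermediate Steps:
Q(B) = √2*√B (Q(B) = √(2*B) = √2*√B)
d(O) = 4 - 5*O
((-168 + Q(-12)) + 1/(d(-7) - 100)) + 227 = ((-168 + √2*√(-12)) + 1/((4 - 5*(-7)) - 100)) + 227 = ((-168 + √2*(2*I*√3)) + 1/((4 + 35) - 100)) + 227 = ((-168 + 2*I*√6) + 1/(39 - 100)) + 227 = ((-168 + 2*I*√6) + 1/(-61)) + 227 = ((-168 + 2*I*√6) - 1/61) + 227 = (-10249/61 + 2*I*√6) + 227 = 3598/61 + 2*I*√6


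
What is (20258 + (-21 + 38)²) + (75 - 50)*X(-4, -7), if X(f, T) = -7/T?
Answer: 20572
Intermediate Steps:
(20258 + (-21 + 38)²) + (75 - 50)*X(-4, -7) = (20258 + (-21 + 38)²) + (75 - 50)*(-7/(-7)) = (20258 + 17²) + 25*(-7*(-⅐)) = (20258 + 289) + 25*1 = 20547 + 25 = 20572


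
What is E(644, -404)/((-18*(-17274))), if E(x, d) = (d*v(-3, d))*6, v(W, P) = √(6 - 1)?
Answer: -202*√5/25911 ≈ -0.017432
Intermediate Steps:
v(W, P) = √5
E(x, d) = 6*d*√5 (E(x, d) = (d*√5)*6 = 6*d*√5)
E(644, -404)/((-18*(-17274))) = (6*(-404)*√5)/((-18*(-17274))) = -2424*√5/310932 = -2424*√5*(1/310932) = -202*√5/25911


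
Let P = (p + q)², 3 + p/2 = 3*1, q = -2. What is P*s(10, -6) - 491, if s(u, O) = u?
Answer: -451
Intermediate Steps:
p = 0 (p = -6 + 2*(3*1) = -6 + 2*3 = -6 + 6 = 0)
P = 4 (P = (0 - 2)² = (-2)² = 4)
P*s(10, -6) - 491 = 4*10 - 491 = 40 - 491 = -451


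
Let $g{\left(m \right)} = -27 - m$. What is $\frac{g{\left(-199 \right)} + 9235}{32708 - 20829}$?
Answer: $\frac{9407}{11879} \approx 0.7919$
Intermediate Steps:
$\frac{g{\left(-199 \right)} + 9235}{32708 - 20829} = \frac{\left(-27 - -199\right) + 9235}{32708 - 20829} = \frac{\left(-27 + 199\right) + 9235}{11879} = \left(172 + 9235\right) \frac{1}{11879} = 9407 \cdot \frac{1}{11879} = \frac{9407}{11879}$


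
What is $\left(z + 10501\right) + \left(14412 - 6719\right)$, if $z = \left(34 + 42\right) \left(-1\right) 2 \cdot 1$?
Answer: $18042$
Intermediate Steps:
$z = -152$ ($z = 76 \left(\left(-2\right) 1\right) = 76 \left(-2\right) = -152$)
$\left(z + 10501\right) + \left(14412 - 6719\right) = \left(-152 + 10501\right) + \left(14412 - 6719\right) = 10349 + 7693 = 18042$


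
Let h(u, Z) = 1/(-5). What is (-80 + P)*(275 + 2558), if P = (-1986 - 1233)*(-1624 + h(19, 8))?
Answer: 74057733467/5 ≈ 1.4812e+10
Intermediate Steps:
h(u, Z) = -1/5
P = 26141499/5 (P = (-1986 - 1233)*(-1624 - 1/5) = -3219*(-8121/5) = 26141499/5 ≈ 5.2283e+6)
(-80 + P)*(275 + 2558) = (-80 + 26141499/5)*(275 + 2558) = (26141099/5)*2833 = 74057733467/5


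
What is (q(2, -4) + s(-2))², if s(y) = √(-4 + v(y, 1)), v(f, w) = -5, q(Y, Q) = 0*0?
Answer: -9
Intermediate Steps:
q(Y, Q) = 0
s(y) = 3*I (s(y) = √(-4 - 5) = √(-9) = 3*I)
(q(2, -4) + s(-2))² = (0 + 3*I)² = (3*I)² = -9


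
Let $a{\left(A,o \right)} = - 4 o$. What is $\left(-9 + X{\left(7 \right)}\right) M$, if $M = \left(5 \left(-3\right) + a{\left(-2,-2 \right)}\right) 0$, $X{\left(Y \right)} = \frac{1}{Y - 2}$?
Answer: $0$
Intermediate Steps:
$X{\left(Y \right)} = \frac{1}{-2 + Y}$
$M = 0$ ($M = \left(5 \left(-3\right) - -8\right) 0 = \left(-15 + 8\right) 0 = \left(-7\right) 0 = 0$)
$\left(-9 + X{\left(7 \right)}\right) M = \left(-9 + \frac{1}{-2 + 7}\right) 0 = \left(-9 + \frac{1}{5}\right) 0 = \left(- \frac{44}{5}\right) 0 = 0$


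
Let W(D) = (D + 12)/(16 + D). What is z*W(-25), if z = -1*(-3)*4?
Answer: 52/3 ≈ 17.333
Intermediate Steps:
W(D) = (12 + D)/(16 + D)
z = 12 (z = 3*4 = 12)
z*W(-25) = 12*((12 - 25)/(16 - 25)) = 12*(-13/(-9)) = 12*(-⅑*(-13)) = 12*(13/9) = 52/3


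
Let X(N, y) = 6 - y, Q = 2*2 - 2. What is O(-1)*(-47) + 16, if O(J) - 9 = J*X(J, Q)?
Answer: -219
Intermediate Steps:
Q = 2 (Q = 4 - 2 = 2)
O(J) = 9 + 4*J (O(J) = 9 + J*(6 - 1*2) = 9 + J*(6 - 2) = 9 + J*4 = 9 + 4*J)
O(-1)*(-47) + 16 = (9 + 4*(-1))*(-47) + 16 = (9 - 4)*(-47) + 16 = 5*(-47) + 16 = -235 + 16 = -219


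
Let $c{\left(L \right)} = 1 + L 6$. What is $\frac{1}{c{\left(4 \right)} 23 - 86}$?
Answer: $\frac{1}{489} \approx 0.002045$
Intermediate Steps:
$c{\left(L \right)} = 1 + 6 L$
$\frac{1}{c{\left(4 \right)} 23 - 86} = \frac{1}{\left(1 + 6 \cdot 4\right) 23 - 86} = \frac{1}{\left(1 + 24\right) 23 - 86} = \frac{1}{25 \cdot 23 - 86} = \frac{1}{575 - 86} = \frac{1}{489}$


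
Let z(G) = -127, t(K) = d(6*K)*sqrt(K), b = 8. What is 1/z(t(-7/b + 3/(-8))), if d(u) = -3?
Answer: -1/127 ≈ -0.0078740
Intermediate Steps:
t(K) = -3*sqrt(K)
1/z(t(-7/b + 3/(-8))) = 1/(-127) = -1/127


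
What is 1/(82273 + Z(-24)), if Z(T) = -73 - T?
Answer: 1/82224 ≈ 1.2162e-5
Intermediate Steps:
1/(82273 + Z(-24)) = 1/(82273 + (-73 - 1*(-24))) = 1/(82273 + (-73 + 24)) = 1/(82273 - 49) = 1/82224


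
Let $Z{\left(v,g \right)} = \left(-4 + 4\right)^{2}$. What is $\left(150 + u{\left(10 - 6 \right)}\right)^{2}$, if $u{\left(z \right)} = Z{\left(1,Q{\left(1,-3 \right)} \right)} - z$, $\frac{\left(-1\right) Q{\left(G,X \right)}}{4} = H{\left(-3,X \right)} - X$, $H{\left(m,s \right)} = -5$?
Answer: $21316$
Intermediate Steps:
$Q{\left(G,X \right)} = 20 + 4 X$ ($Q{\left(G,X \right)} = - 4 \left(-5 - X\right) = 20 + 4 X$)
$Z{\left(v,g \right)} = 0$ ($Z{\left(v,g \right)} = 0^{2} = 0$)
$u{\left(z \right)} = - z$ ($u{\left(z \right)} = 0 - z = - z$)
$\left(150 + u{\left(10 - 6 \right)}\right)^{2} = \left(150 - \left(10 - 6\right)\right)^{2} = \left(150 - 4\right)^{2} = 146^{2} = 21316$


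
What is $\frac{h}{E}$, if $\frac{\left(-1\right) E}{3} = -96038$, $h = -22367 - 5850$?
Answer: $- \frac{28217}{288114} \approx -0.097937$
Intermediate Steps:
$h = -28217$
$E = 288114$ ($E = \left(-3\right) \left(-96038\right) = 288114$)
$\frac{h}{E} = - \frac{28217}{288114}$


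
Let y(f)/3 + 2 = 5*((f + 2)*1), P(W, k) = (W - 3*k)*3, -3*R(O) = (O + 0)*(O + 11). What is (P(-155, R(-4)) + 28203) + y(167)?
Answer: 30183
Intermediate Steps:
R(O) = -O*(11 + O)/3 (R(O) = -(O + 0)*(O + 11)/3 = -O*(11 + O)/3)
P(W, k) = -9*k + 3*W
y(f) = 24 + 15*f (y(f) = -6 + 3*(5*((f + 2)*1)) = -6 + 3*(5*((2 + f)*1)) = -6 + 3*(5*(2 + f)) = -6 + 3*(10 + 5*f) = -6 + (30 + 15*f) = 24 + 15*f)
(P(-155, R(-4)) + 28203) + y(167) = ((-(-3)*(-4)*(11 - 4) + 3*(-155)) + 28203) + (24 + 15*167) = ((-(-3)*(-4)*7 - 465) + 28203) + (24 + 2505) = ((-9*28/3 - 465) + 28203) + 2529 = ((-84 - 465) + 28203) + 2529 = (-549 + 28203) + 2529 = 27654 + 2529 = 30183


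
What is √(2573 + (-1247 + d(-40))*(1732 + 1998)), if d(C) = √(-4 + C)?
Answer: √(-4648737 + 7460*I*√11) ≈ 5.738 + 2156.1*I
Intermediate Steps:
√(2573 + (-1247 + d(-40))*(1732 + 1998)) = √(2573 + (-1247 + √(-4 - 40))*(1732 + 1998)) = √(2573 + (-1247 + √(-44))*3730) = √(2573 + (-1247 + 2*I*√11)*3730) = √(2573 + (-4651310 + 7460*I*√11)) = √(-4648737 + 7460*I*√11)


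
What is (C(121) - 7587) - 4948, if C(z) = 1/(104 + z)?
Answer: -2820374/225 ≈ -12535.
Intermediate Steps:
(C(121) - 7587) - 4948 = (1/(104 + 121) - 7587) - 4948 = (1/225 - 7587) - 4948 = -1707074/225 - 4948 = -2820374/225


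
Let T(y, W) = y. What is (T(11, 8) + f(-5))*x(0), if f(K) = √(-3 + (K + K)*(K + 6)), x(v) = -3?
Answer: -33 - 3*I*√13 ≈ -33.0 - 10.817*I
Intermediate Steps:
f(K) = √(-3 + 2*K*(6 + K)) (f(K) = √(-3 + (2*K)*(6 + K)) = √(-3 + 2*K*(6 + K)))
(T(11, 8) + f(-5))*x(0) = (11 + √(-3 + 2*(-5)² + 12*(-5)))*(-3) = (11 + √(-3 + 2*25 - 60))*(-3) = (11 + √(-3 + 50 - 60))*(-3) = (11 + √(-13))*(-3) = (11 + I*√13)*(-3) = -33 - 3*I*√13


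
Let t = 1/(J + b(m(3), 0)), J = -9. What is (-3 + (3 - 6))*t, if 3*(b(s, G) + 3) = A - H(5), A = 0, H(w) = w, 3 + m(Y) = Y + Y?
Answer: 18/41 ≈ 0.43902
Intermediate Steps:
m(Y) = -3 + 2*Y (m(Y) = -3 + (Y + Y) = -3 + 2*Y)
b(s, G) = -14/3 (b(s, G) = -3 + (0 - 1*5)/3 = -3 + (0 - 5)/3 = -3 + (1/3)*(-5) = -3 - 5/3 = -14/3)
t = -3/41 (t = 1/(-9 - 14/3) = 1/(-41/3) = -3/41 ≈ -0.073171)
(-3 + (3 - 6))*t = (-3 + (3 - 6))*(-3/41) = (-3 - 3)*(-3/41) = -6*(-3/41) = 18/41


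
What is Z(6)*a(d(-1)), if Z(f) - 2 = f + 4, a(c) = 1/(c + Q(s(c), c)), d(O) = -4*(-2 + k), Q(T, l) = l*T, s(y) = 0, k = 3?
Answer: -3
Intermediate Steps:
Q(T, l) = T*l
d(O) = -4 (d(O) = -4*(-2 + 3) = -4*1 = -4)
a(c) = 1/c (a(c) = 1/(c + 0*c) = 1/(c + 0) = 1/c)
Z(f) = 6 + f (Z(f) = 2 + (f + 4) = 2 + (4 + f) = 6 + f)
Z(6)*a(d(-1)) = (6 + 6)/(-4) = 12*(-¼) = -3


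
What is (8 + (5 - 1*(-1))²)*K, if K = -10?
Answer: -440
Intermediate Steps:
(8 + (5 - 1*(-1))²)*K = (8 + (5 - 1*(-1))²)*(-10) = (8 + (5 + 1)²)*(-10) = (8 + 6²)*(-10) = (8 + 36)*(-10) = 44*(-10) = -440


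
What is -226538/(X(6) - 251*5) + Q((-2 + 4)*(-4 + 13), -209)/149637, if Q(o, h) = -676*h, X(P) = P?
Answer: 34074930422/186896613 ≈ 182.32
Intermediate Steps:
-226538/(X(6) - 251*5) + Q((-2 + 4)*(-4 + 13), -209)/149637 = -226538/(6 - 251*5) - 676*(-209)/149637 = -226538/(6 - 1255) + 141284*(1/149637) = -226538/(-1249) + 141284/149637 = -226538*(-1/1249) + 141284/149637 = 226538/1249 + 141284/149637 = 34074930422/186896613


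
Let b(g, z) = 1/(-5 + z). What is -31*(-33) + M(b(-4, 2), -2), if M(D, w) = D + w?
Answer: 3062/3 ≈ 1020.7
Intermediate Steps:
-31*(-33) + M(b(-4, 2), -2) = -31*(-33) + (1/(-5 + 2) - 2) = 1023 + (1/(-3) - 2) = 1023 + (-1/3 - 2) = 1023 - 7/3 = 3062/3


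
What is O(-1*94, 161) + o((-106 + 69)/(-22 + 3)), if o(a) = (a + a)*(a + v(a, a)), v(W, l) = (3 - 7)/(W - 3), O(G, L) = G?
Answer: -129266/1805 ≈ -71.615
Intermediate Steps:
v(W, l) = -4/(-3 + W)
o(a) = 2*a*(a - 4/(-3 + a)) (o(a) = (a + a)*(a - 4/(-3 + a)) = (2*a)*(a - 4/(-3 + a)) = 2*a*(a - 4/(-3 + a)))
O(-1*94, 161) + o((-106 + 69)/(-22 + 3)) = -1*94 + 2*((-106 + 69)/(-22 + 3))*(-4 + ((-106 + 69)/(-22 + 3))*(-3 + (-106 + 69)/(-22 + 3)))/(-3 + (-106 + 69)/(-22 + 3)) = -94 + 2*(-37/(-19))*(-4 + (-37/(-19))*(-3 - 37/(-19)))/(-3 - 37/(-19)) = -94 + 2*(-37*(-1/19))*(-4 + (-37*(-1/19))*(-3 - 37*(-1/19)))/(-3 - 37*(-1/19)) = -94 + 2*(37/19)*(-4 + 37*(-3 + 37/19)/19)/(-3 + 37/19) = -94 + 2*(37/19)*(-4 + (37/19)*(-20/19))/(-20/19) = -94 + 2*(37/19)*(-19/20)*(-4 - 740/361) = -94 + 2*(37/19)*(-19/20)*(-2184/361) = -94 + 40404/1805 = -129266/1805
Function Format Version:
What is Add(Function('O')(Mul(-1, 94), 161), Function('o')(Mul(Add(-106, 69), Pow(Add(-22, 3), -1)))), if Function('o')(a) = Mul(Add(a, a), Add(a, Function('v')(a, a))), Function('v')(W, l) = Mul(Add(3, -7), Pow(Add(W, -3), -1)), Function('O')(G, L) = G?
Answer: Rational(-129266, 1805) ≈ -71.615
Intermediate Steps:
Function('v')(W, l) = Mul(-4, Pow(Add(-3, W), -1))
Function('o')(a) = Mul(2, a, Add(a, Mul(-4, Pow(Add(-3, a), -1)))) (Function('o')(a) = Mul(Add(a, a), Add(a, Mul(-4, Pow(Add(-3, a), -1)))) = Mul(Mul(2, a), Add(a, Mul(-4, Pow(Add(-3, a), -1)))) = Mul(2, a, Add(a, Mul(-4, Pow(Add(-3, a), -1)))))
Add(Function('O')(Mul(-1, 94), 161), Function('o')(Mul(Add(-106, 69), Pow(Add(-22, 3), -1)))) = Add(Mul(-1, 94), Mul(2, Mul(Add(-106, 69), Pow(Add(-22, 3), -1)), Pow(Add(-3, Mul(Add(-106, 69), Pow(Add(-22, 3), -1))), -1), Add(-4, Mul(Mul(Add(-106, 69), Pow(Add(-22, 3), -1)), Add(-3, Mul(Add(-106, 69), Pow(Add(-22, 3), -1))))))) = Add(-94, Mul(2, Mul(-37, Pow(-19, -1)), Pow(Add(-3, Mul(-37, Pow(-19, -1))), -1), Add(-4, Mul(Mul(-37, Pow(-19, -1)), Add(-3, Mul(-37, Pow(-19, -1))))))) = Add(-94, Mul(2, Mul(-37, Rational(-1, 19)), Pow(Add(-3, Mul(-37, Rational(-1, 19))), -1), Add(-4, Mul(Mul(-37, Rational(-1, 19)), Add(-3, Mul(-37, Rational(-1, 19))))))) = Add(-94, Mul(2, Rational(37, 19), Pow(Add(-3, Rational(37, 19)), -1), Add(-4, Mul(Rational(37, 19), Add(-3, Rational(37, 19)))))) = Add(-94, Mul(2, Rational(37, 19), Pow(Rational(-20, 19), -1), Add(-4, Mul(Rational(37, 19), Rational(-20, 19))))) = Add(-94, Mul(2, Rational(37, 19), Rational(-19, 20), Add(-4, Rational(-740, 361)))) = Add(-94, Mul(2, Rational(37, 19), Rational(-19, 20), Rational(-2184, 361))) = Add(-94, Rational(40404, 1805)) = Rational(-129266, 1805)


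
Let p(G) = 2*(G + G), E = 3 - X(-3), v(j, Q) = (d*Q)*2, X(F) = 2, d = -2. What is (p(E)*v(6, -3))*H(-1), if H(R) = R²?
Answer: 48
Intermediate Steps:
v(j, Q) = -4*Q (v(j, Q) = -2*Q*2 = -4*Q)
E = 1 (E = 3 - 1*2 = 3 - 2 = 1)
p(G) = 4*G (p(G) = 2*(2*G) = 4*G)
(p(E)*v(6, -3))*H(-1) = ((4*1)*(-4*(-3)))*(-1)² = (4*12)*1 = 48*1 = 48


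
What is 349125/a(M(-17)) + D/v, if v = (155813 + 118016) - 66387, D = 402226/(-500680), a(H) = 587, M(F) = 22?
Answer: 18130420828451669/30483514774360 ≈ 594.76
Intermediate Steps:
D = -201113/250340 (D = 402226*(-1/500680) = -201113/250340 ≈ -0.80336)
v = 207442 (v = 273829 - 66387 = 207442)
349125/a(M(-17)) + D/v = 349125/587 - 201113/250340/207442 = 349125*(1/587) - 201113/250340*1/207442 = 349125/587 - 201113/51931030280 = 18130420828451669/30483514774360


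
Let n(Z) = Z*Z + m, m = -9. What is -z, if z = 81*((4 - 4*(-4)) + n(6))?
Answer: -3807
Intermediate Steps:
n(Z) = -9 + Z**2 (n(Z) = Z*Z - 9 = Z**2 - 9 = -9 + Z**2)
z = 3807 (z = 81*((4 - 4*(-4)) + (-9 + 6**2)) = 81*((4 + 16) + (-9 + 36)) = 81*(20 + 27) = 81*47 = 3807)
-z = -1*3807 = -3807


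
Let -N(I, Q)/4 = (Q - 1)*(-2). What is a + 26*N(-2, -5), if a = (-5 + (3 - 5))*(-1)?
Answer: -1241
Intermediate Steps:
N(I, Q) = -8 + 8*Q (N(I, Q) = -4*(Q - 1)*(-2) = -4*(-1 + Q)*(-2) = -4*(2 - 2*Q) = -8 + 8*Q)
a = 7 (a = (-5 - 2)*(-1) = -7*(-1) = 7)
a + 26*N(-2, -5) = 7 + 26*(-8 + 8*(-5)) = 7 + 26*(-8 - 40) = 7 + 26*(-48) = 7 - 1248 = -1241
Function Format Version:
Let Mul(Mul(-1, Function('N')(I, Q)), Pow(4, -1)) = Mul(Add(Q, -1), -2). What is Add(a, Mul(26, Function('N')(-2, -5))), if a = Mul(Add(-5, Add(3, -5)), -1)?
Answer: -1241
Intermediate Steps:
Function('N')(I, Q) = Add(-8, Mul(8, Q)) (Function('N')(I, Q) = Mul(-4, Mul(Add(Q, -1), -2)) = Mul(-4, Mul(Add(-1, Q), -2)) = Mul(-4, Add(2, Mul(-2, Q))) = Add(-8, Mul(8, Q)))
a = 7 (a = Mul(Add(-5, -2), -1) = Mul(-7, -1) = 7)
Add(a, Mul(26, Function('N')(-2, -5))) = Add(7, Mul(26, Add(-8, Mul(8, -5)))) = Add(7, Mul(26, Add(-8, -40))) = Add(7, Mul(26, -48)) = Add(7, -1248) = -1241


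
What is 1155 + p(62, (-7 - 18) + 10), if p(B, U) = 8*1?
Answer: 1163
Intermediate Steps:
p(B, U) = 8
1155 + p(62, (-7 - 18) + 10) = 1155 + 8 = 1163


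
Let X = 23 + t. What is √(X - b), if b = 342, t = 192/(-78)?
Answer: I*√54327/13 ≈ 17.929*I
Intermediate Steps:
t = -32/13 (t = 192*(-1/78) = -32/13 ≈ -2.4615)
X = 267/13 (X = 23 - 32/13 = 267/13 ≈ 20.538)
√(X - b) = √(267/13 - 1*342) = √(267/13 - 342) = √(-4179/13) = I*√54327/13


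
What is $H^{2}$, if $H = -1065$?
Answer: $1134225$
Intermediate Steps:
$H^{2} = \left(-1065\right)^{2} = 1134225$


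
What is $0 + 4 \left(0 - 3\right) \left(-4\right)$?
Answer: $48$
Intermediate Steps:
$0 + 4 \left(0 - 3\right) \left(-4\right) = 0 + 4 \left(\left(-3\right) \left(-4\right)\right) = 0 + 4 \cdot 12 = 0 + 48 = 48$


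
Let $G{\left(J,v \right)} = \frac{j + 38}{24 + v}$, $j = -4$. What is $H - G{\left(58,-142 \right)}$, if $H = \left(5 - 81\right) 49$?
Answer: $- \frac{219699}{59} \approx -3723.7$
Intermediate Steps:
$H = -3724$ ($H = \left(-76\right) 49 = -3724$)
$G{\left(J,v \right)} = \frac{34}{24 + v}$ ($G{\left(J,v \right)} = \frac{-4 + 38}{24 + v} = \frac{34}{24 + v}$)
$H - G{\left(58,-142 \right)} = -3724 - \frac{34}{24 - 142} = -3724 - \frac{34}{-118} = -3724 - 34 \left(- \frac{1}{118}\right) = -3724 - - \frac{17}{59} = -3724 + \frac{17}{59} = - \frac{219699}{59}$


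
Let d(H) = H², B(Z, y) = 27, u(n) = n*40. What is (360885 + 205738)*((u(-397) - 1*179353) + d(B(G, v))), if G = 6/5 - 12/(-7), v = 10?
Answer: -110210439992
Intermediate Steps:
u(n) = 40*n
G = 102/35 (G = 6*(⅕) - 12*(-⅐) = 6/5 + 12/7 = 102/35 ≈ 2.9143)
(360885 + 205738)*((u(-397) - 1*179353) + d(B(G, v))) = (360885 + 205738)*((40*(-397) - 1*179353) + 27²) = 566623*((-15880 - 179353) + 729) = 566623*(-195233 + 729) = 566623*(-194504) = -110210439992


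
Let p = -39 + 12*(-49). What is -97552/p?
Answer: 97552/627 ≈ 155.59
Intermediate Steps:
p = -627 (p = -39 - 588 = -627)
-97552/p = -97552/(-627) = -97552*(-1/627) = 97552/627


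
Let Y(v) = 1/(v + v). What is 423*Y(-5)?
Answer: -423/10 ≈ -42.300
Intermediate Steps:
Y(v) = 1/(2*v)
423*Y(-5) = 423*((½)/(-5)) = 423*((½)*(-⅕)) = 423*(-⅒) = -423/10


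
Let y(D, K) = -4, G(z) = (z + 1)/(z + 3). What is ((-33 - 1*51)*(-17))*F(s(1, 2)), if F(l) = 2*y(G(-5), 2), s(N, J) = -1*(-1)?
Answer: -11424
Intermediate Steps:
G(z) = (1 + z)/(3 + z)
s(N, J) = 1
F(l) = -8 (F(l) = 2*(-4) = -8)
((-33 - 1*51)*(-17))*F(s(1, 2)) = ((-33 - 1*51)*(-17))*(-8) = ((-33 - 51)*(-17))*(-8) = -84*(-17)*(-8) = 1428*(-8) = -11424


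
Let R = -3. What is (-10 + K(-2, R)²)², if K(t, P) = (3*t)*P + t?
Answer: 60516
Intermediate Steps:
K(t, P) = t + 3*P*t (K(t, P) = 3*P*t + t = t + 3*P*t)
(-10 + K(-2, R)²)² = (-10 + (-2*(1 + 3*(-3)))²)² = (-10 + (-2*(1 - 9))²)² = (-10 + (-2*(-8))²)² = (-10 + 16²)² = (-10 + 256)² = 246² = 60516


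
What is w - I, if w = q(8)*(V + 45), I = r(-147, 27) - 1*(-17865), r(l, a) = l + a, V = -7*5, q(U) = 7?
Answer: -17675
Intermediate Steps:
V = -35
r(l, a) = a + l
I = 17745 (I = (27 - 147) - 1*(-17865) = -120 + 17865 = 17745)
w = 70 (w = 7*(-35 + 45) = 7*10 = 70)
w - I = 70 - 1*17745 = 70 - 17745 = -17675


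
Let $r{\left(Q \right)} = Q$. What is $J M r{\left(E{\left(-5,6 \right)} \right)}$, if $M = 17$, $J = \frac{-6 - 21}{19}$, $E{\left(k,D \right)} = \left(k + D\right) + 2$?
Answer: $- \frac{1377}{19} \approx -72.474$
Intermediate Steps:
$E{\left(k,D \right)} = 2 + D + k$ ($E{\left(k,D \right)} = \left(D + k\right) + 2 = 2 + D + k$)
$J = - \frac{27}{19}$ ($J = \left(-6 - 21\right) \frac{1}{19} = \left(-27\right) \frac{1}{19} = - \frac{27}{19} \approx -1.4211$)
$J M r{\left(E{\left(-5,6 \right)} \right)} = \left(- \frac{27}{19}\right) 17 \left(2 + 6 - 5\right) = \left(- \frac{459}{19}\right) 3 = - \frac{1377}{19}$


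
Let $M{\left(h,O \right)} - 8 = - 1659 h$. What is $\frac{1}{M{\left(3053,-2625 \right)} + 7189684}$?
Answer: $\frac{1}{2124765} \approx 4.7064 \cdot 10^{-7}$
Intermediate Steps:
$M{\left(h,O \right)} = 8 - 1659 h$
$\frac{1}{M{\left(3053,-2625 \right)} + 7189684} = \frac{1}{\left(8 - 5064927\right) + 7189684} = \frac{1}{-5064919 + 7189684} = \frac{1}{2124765}$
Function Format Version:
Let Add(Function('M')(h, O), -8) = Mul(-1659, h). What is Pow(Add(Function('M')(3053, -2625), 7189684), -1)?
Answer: Rational(1, 2124765) ≈ 4.7064e-7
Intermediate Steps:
Function('M')(h, O) = Add(8, Mul(-1659, h))
Pow(Add(Function('M')(3053, -2625), 7189684), -1) = Pow(Add(Add(8, Mul(-1659, 3053)), 7189684), -1) = Pow(Add(Add(8, -5064927), 7189684), -1) = Pow(Add(-5064919, 7189684), -1) = Pow(2124765, -1) = Rational(1, 2124765)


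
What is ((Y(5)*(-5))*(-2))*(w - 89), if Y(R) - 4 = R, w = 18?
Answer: -6390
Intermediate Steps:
Y(R) = 4 + R
((Y(5)*(-5))*(-2))*(w - 89) = (((4 + 5)*(-5))*(-2))*(18 - 89) = ((9*(-5))*(-2))*(-71) = -45*(-2)*(-71) = 90*(-71) = -6390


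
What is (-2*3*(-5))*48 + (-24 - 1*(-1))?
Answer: 1417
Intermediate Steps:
(-2*3*(-5))*48 + (-24 - 1*(-1)) = -6*(-5)*48 + (-24 + 1) = 30*48 - 23 = 1440 - 23 = 1417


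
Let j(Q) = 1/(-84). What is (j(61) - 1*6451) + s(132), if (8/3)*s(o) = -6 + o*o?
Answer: 3391/42 ≈ 80.738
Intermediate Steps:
j(Q) = -1/84
s(o) = -9/4 + 3*o²/8 (s(o) = 3*(-6 + o*o)/8 = 3*(-6 + o²)/8 = -9/4 + 3*o²/8)
(j(61) - 1*6451) + s(132) = (-1/84 - 1*6451) + (-9/4 + (3/8)*132²) = (-1/84 - 6451) + (-9/4 + (3/8)*17424) = -541885/84 + (-9/4 + 6534) = -541885/84 + 26127/4 = 3391/42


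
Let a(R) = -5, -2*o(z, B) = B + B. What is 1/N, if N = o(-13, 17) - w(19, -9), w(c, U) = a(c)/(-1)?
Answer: -1/22 ≈ -0.045455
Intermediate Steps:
o(z, B) = -B (o(z, B) = -(B + B)/2 = -B)
w(c, U) = 5 (w(c, U) = -5/(-1) = -5*(-1) = 5)
N = -22 (N = -1*17 - 1*5 = -17 - 5 = -22)
1/N = 1/(-22) = -1/22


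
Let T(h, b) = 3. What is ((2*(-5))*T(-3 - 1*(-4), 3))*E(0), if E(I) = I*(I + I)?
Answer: 0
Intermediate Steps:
E(I) = 2*I² (E(I) = I*(2*I) = 2*I²)
((2*(-5))*T(-3 - 1*(-4), 3))*E(0) = ((2*(-5))*3)*(2*0²) = (-10*3)*(2*0) = -30*0 = 0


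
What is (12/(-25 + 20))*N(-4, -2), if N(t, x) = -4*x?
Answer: -96/5 ≈ -19.200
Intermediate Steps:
(12/(-25 + 20))*N(-4, -2) = (12/(-25 + 20))*(-4*(-2)) = (12/(-5))*8 = (12*(-1/5))*8 = -12/5*8 = -96/5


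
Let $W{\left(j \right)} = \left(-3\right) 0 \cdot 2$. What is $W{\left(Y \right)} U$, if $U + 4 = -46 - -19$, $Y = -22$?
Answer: $0$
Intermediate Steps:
$W{\left(j \right)} = 0$ ($W{\left(j \right)} = 0 \cdot 2 = 0$)
$U = -31$ ($U = -4 - 27 = -31$)
$W{\left(Y \right)} U = 0 \left(-31\right) = 0$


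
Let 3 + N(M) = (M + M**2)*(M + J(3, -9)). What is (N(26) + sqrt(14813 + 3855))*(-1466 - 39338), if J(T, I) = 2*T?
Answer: -916498644 - 81608*sqrt(4667) ≈ -9.2207e+8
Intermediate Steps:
N(M) = -3 + (6 + M)*(M + M**2) (N(M) = -3 + (M + M**2)*(M + 2*3) = -3 + (M + M**2)*(M + 6) = -3 + (M + M**2)*(6 + M) = -3 + (6 + M)*(M + M**2))
(N(26) + sqrt(14813 + 3855))*(-1466 - 39338) = ((-3 + 26**3 + 6*26 + 7*26**2) + sqrt(14813 + 3855))*(-1466 - 39338) = ((-3 + 17576 + 156 + 7*676) + sqrt(18668))*(-40804) = ((-3 + 17576 + 156 + 4732) + 2*sqrt(4667))*(-40804) = (22461 + 2*sqrt(4667))*(-40804) = -916498644 - 81608*sqrt(4667)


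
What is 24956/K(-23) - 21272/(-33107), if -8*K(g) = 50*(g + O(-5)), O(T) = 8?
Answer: 3312850168/12415125 ≈ 266.84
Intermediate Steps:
K(g) = -50 - 25*g/4 (K(g) = -25*(g + 8)/4 = -25*(8 + g)/4 = -(400 + 50*g)/8 = -50 - 25*g/4)
24956/K(-23) - 21272/(-33107) = 24956/(-50 - 25/4*(-23)) - 21272/(-33107) = 24956/(-50 + 575/4) - 21272*(-1/33107) = 24956/(375/4) + 21272/33107 = 24956*(4/375) + 21272/33107 = 99824/375 + 21272/33107 = 3312850168/12415125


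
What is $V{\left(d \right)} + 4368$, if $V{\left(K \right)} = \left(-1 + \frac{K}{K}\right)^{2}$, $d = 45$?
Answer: $4368$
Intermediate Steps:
$V{\left(K \right)} = 0$ ($V{\left(K \right)} = \left(-1 + 1\right)^{2} = 0^{2} = 0$)
$V{\left(d \right)} + 4368 = 0 + 4368 = 4368$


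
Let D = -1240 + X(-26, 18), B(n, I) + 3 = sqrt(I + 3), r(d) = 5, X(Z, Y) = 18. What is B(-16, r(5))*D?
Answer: 3666 - 2444*sqrt(2) ≈ 209.66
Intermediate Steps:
B(n, I) = -3 + sqrt(3 + I) (B(n, I) = -3 + sqrt(I + 3) = -3 + sqrt(3 + I))
D = -1222 (D = -1240 + 18 = -1222)
B(-16, r(5))*D = (-3 + sqrt(3 + 5))*(-1222) = (-3 + sqrt(8))*(-1222) = (-3 + 2*sqrt(2))*(-1222) = 3666 - 2444*sqrt(2)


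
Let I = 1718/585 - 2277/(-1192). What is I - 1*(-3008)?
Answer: 2100918461/697320 ≈ 3012.8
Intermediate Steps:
I = 3379901/697320 (I = 1718*(1/585) - 2277*(-1/1192) = 1718/585 + 2277/1192 = 3379901/697320 ≈ 4.8470)
I - 1*(-3008) = 3379901/697320 - 1*(-3008) = 3379901/697320 + 3008 = 2100918461/697320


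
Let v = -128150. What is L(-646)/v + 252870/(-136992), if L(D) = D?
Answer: -2693066139/1462960400 ≈ -1.8408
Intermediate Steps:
L(-646)/v + 252870/(-136992) = -646/(-128150) + 252870/(-136992) = -646*(-1/128150) + 252870*(-1/136992) = 323/64075 - 42145/22832 = -2693066139/1462960400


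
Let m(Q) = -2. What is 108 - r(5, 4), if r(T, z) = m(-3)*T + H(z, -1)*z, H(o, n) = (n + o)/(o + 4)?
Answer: 233/2 ≈ 116.50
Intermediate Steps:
H(o, n) = (n + o)/(4 + o)
r(T, z) = -2*T + z*(-1 + z)/(4 + z) (r(T, z) = -2*T + ((-1 + z)/(4 + z))*z = -2*T + z*(-1 + z)/(4 + z))
108 - r(5, 4) = 108 - (4*(-1 + 4) - 2*5*(4 + 4))/(4 + 4) = 108 - (4*3 - 2*5*8)/8 = 108 - (12 - 80)/8 = 108 - (-68)/8 = 108 - 1*(-17/2) = 108 + 17/2 = 233/2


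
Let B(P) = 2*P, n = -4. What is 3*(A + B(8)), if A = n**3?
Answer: -144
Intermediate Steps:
A = -64 (A = (-4)**3 = -64)
3*(A + B(8)) = 3*(-64 + 2*8) = 3*(-64 + 16) = 3*(-48) = -144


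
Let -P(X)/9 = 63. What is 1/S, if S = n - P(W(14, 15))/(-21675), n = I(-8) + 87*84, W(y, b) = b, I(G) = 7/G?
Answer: 57800/422350313 ≈ 0.00013685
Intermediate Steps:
P(X) = -567 (P(X) = -9*63 = -567)
n = 58457/8 (n = 7/(-8) + 87*84 = 7*(-⅛) + 7308 = -7/8 + 7308 = 58457/8 ≈ 7307.1)
S = 422350313/57800 (S = 58457/8 - (-567)/(-21675) = 58457/8 - (-567)*(-1)/21675 = 58457/8 - 1*189/7225 = 58457/8 - 189/7225 = 422350313/57800 ≈ 7307.1)
1/S = 1/(422350313/57800) = 57800/422350313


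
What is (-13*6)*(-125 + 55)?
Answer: 5460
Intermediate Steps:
(-13*6)*(-125 + 55) = -78*(-70) = 5460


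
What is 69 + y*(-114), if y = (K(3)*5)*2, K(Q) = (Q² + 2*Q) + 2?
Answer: -19311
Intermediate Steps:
K(Q) = 2 + Q² + 2*Q
y = 170 (y = ((2 + 3² + 2*3)*5)*2 = ((2 + 9 + 6)*5)*2 = (17*5)*2 = 85*2 = 170)
69 + y*(-114) = 69 + 170*(-114) = 69 - 19380 = -19311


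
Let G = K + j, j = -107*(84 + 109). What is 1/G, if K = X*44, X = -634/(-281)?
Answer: -281/5775035 ≈ -4.8658e-5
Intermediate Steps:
j = -20651 (j = -107*193 = -20651)
X = 634/281 (X = -634*(-1/281) = 634/281 ≈ 2.2562)
K = 27896/281 (K = (634/281)*44 = 27896/281 ≈ 99.274)
G = -5775035/281 (G = 27896/281 - 20651 = -5775035/281 ≈ -20552.)
1/G = 1/(-5775035/281) = -281/5775035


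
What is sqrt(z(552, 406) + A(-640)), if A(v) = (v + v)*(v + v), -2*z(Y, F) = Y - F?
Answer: sqrt(1638327) ≈ 1280.0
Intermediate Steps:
z(Y, F) = F/2 - Y/2 (z(Y, F) = -(Y - F)/2 = F/2 - Y/2)
A(v) = 4*v**2 (A(v) = (2*v)*(2*v) = 4*v**2)
sqrt(z(552, 406) + A(-640)) = sqrt(((1/2)*406 - 1/2*552) + 4*(-640)**2) = sqrt((203 - 276) + 4*409600) = sqrt(-73 + 1638400) = sqrt(1638327)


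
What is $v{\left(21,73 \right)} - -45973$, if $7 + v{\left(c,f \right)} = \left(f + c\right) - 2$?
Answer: $46058$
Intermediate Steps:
$v{\left(c,f \right)} = -9 + c + f$ ($v{\left(c,f \right)} = -7 - \left(2 - c - f\right) = -7 + \left(-2 + c + f\right) = -9 + c + f$)
$v{\left(21,73 \right)} - -45973 = \left(-9 + 21 + 73\right) - -45973 = 85 + 45973 = 46058$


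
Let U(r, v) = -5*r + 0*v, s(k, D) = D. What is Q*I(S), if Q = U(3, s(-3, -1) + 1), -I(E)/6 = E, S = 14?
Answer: 1260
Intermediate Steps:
I(E) = -6*E
U(r, v) = -5*r (U(r, v) = -5*r + 0 = -5*r)
Q = -15 (Q = -5*3 = -15)
Q*I(S) = -(-90)*14 = -15*(-84) = 1260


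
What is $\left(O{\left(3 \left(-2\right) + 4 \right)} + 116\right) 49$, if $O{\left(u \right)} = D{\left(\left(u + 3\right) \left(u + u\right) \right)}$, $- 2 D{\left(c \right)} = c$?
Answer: $5782$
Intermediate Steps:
$D{\left(c \right)} = - \frac{c}{2}$
$O{\left(u \right)} = - u \left(3 + u\right)$ ($O{\left(u \right)} = - \frac{\left(u + 3\right) \left(u + u\right)}{2} = - \frac{\left(3 + u\right) 2 u}{2} = - \frac{2 u \left(3 + u\right)}{2} = - u \left(3 + u\right)$)
$\left(O{\left(3 \left(-2\right) + 4 \right)} + 116\right) 49 = \left(- \left(3 \left(-2\right) + 4\right) \left(3 + \left(3 \left(-2\right) + 4\right)\right) + 116\right) 49 = \left(- \left(-6 + 4\right) \left(3 + \left(-6 + 4\right)\right) + 116\right) 49 = \left(\left(-1\right) \left(-2\right) \left(3 - 2\right) + 116\right) 49 = \left(\left(-1\right) \left(-2\right) 1 + 116\right) 49 = \left(2 + 116\right) 49 = 118 \cdot 49 = 5782$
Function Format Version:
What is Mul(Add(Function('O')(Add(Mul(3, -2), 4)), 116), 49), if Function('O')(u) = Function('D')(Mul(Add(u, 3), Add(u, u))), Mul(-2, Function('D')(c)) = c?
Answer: 5782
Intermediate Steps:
Function('D')(c) = Mul(Rational(-1, 2), c)
Function('O')(u) = Mul(-1, u, Add(3, u)) (Function('O')(u) = Mul(Rational(-1, 2), Mul(Add(u, 3), Add(u, u))) = Mul(Rational(-1, 2), Mul(Add(3, u), Mul(2, u))) = Mul(Rational(-1, 2), Mul(2, u, Add(3, u))) = Mul(-1, u, Add(3, u)))
Mul(Add(Function('O')(Add(Mul(3, -2), 4)), 116), 49) = Mul(Add(Mul(-1, Add(Mul(3, -2), 4), Add(3, Add(Mul(3, -2), 4))), 116), 49) = Mul(Add(Mul(-1, Add(-6, 4), Add(3, Add(-6, 4))), 116), 49) = Mul(Add(Mul(-1, -2, Add(3, -2)), 116), 49) = Mul(Add(Mul(-1, -2, 1), 116), 49) = Mul(Add(2, 116), 49) = Mul(118, 49) = 5782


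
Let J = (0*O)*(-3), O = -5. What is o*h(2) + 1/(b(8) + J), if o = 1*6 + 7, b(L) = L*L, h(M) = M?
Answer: 1665/64 ≈ 26.016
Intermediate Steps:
b(L) = L**2
J = 0 (J = (0*(-5))*(-3) = 0*(-3) = 0)
o = 13 (o = 6 + 7 = 13)
o*h(2) + 1/(b(8) + J) = 13*2 + 1/(8**2 + 0) = 26 + 1/(64 + 0) = 26 + 1/64 = 1665/64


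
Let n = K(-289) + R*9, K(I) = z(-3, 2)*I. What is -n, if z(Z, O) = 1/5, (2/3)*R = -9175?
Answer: 1239203/10 ≈ 1.2392e+5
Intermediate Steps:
R = -27525/2 (R = (3/2)*(-9175) = -27525/2 ≈ -13763.)
z(Z, O) = 1/5
K(I) = I/5
n = -1239203/10 (n = (1/5)*(-289) - 27525/2*9 = -289/5 - 247725/2 = -1239203/10 ≈ -1.2392e+5)
-n = -1*(-1239203/10) = 1239203/10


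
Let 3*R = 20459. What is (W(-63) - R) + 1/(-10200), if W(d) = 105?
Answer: -22829867/3400 ≈ -6714.7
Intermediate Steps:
R = 20459/3 (R = (1/3)*20459 = 20459/3 ≈ 6819.7)
(W(-63) - R) + 1/(-10200) = (105 - 1*20459/3) + 1/(-10200) = (105 - 20459/3) - 1/10200 = -20144/3 - 1/10200 = -22829867/3400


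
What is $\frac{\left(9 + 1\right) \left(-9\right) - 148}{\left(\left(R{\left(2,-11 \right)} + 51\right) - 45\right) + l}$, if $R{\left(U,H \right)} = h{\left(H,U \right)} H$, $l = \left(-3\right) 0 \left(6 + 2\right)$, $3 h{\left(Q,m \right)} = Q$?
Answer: $- \frac{714}{139} \approx -5.1367$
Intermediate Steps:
$h{\left(Q,m \right)} = \frac{Q}{3}$
$l = 0$ ($l = 0 \cdot 8 = 0$)
$R{\left(U,H \right)} = \frac{H^{2}}{3}$ ($R{\left(U,H \right)} = \frac{H}{3} H = \frac{H^{2}}{3}$)
$\frac{\left(9 + 1\right) \left(-9\right) - 148}{\left(\left(R{\left(2,-11 \right)} + 51\right) - 45\right) + l} = \frac{\left(9 + 1\right) \left(-9\right) - 148}{\left(\left(\frac{\left(-11\right)^{2}}{3} + 51\right) - 45\right) + 0} = \frac{10 \left(-9\right) - 148}{\left(\left(\frac{1}{3} \cdot 121 + 51\right) - 45\right) + 0} = \frac{-90 - 148}{\left(\left(\frac{121}{3} + 51\right) - 45\right) + 0} = - \frac{238}{\left(\frac{274}{3} - 45\right) + 0} = - \frac{238}{\frac{139}{3} + 0} = - \frac{238}{\frac{139}{3}} = \left(-238\right) \frac{3}{139} = - \frac{714}{139}$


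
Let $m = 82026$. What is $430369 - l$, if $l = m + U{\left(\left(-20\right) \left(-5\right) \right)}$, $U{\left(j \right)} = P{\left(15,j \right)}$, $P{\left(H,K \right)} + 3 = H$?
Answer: $348331$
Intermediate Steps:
$P{\left(H,K \right)} = -3 + H$
$U{\left(j \right)} = 12$ ($U{\left(j \right)} = -3 + 15 = 12$)
$l = 82038$ ($l = 82026 + 12 = 82038$)
$430369 - l = 430369 - 82038 = 348331$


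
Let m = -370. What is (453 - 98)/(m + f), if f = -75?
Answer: -71/89 ≈ -0.79775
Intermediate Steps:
(453 - 98)/(m + f) = (453 - 98)/(-370 - 75) = 355/(-445) = 355*(-1/445) = -71/89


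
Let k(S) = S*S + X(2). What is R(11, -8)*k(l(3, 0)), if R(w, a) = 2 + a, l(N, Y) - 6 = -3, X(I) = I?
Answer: -66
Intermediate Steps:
l(N, Y) = 3 (l(N, Y) = 6 - 3 = 3)
k(S) = 2 + S² (k(S) = S*S + 2 = S² + 2 = 2 + S²)
R(11, -8)*k(l(3, 0)) = (2 - 8)*(2 + 3²) = -6*(2 + 9) = -6*11 = -66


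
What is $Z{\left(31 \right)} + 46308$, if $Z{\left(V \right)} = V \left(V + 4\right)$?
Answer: $47393$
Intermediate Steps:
$Z{\left(V \right)} = V \left(4 + V\right)$
$Z{\left(31 \right)} + 46308 = 31 \left(4 + 31\right) + 46308 = 31 \cdot 35 + 46308 = 1085 + 46308 = 47393$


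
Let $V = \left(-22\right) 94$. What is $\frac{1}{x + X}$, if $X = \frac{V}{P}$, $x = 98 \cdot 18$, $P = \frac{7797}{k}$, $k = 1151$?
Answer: $\frac{7797}{11373640} \approx 0.00068553$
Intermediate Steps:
$V = -2068$
$P = \frac{7797}{1151} \approx 6.7741$
$x = 1764$
$X = - \frac{2380268}{7797}$ ($X = - \frac{2068}{\frac{7797}{1151}} = \left(-2068\right) \frac{1151}{7797} = - \frac{2380268}{7797} \approx -305.28$)
$\frac{1}{x + X} = \frac{1}{1764 - \frac{2380268}{7797}} = \frac{1}{\frac{11373640}{7797}} = \frac{7797}{11373640}$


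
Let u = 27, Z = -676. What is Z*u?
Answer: -18252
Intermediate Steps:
Z*u = -676*27 = -18252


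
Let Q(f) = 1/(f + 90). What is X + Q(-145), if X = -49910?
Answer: -2745051/55 ≈ -49910.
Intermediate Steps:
Q(f) = 1/(90 + f)
X + Q(-145) = -49910 + 1/(90 - 145) = -49910 + 1/(-55) = -49910 - 1/55 = -2745051/55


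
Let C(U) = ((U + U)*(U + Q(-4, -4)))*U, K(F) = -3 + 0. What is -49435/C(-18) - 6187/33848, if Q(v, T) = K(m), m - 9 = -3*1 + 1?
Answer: 99317699/28787724 ≈ 3.4500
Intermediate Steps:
m = 7 (m = 9 + (-3*1 + 1) = 9 + (-3 + 1) = 9 - 2 = 7)
K(F) = -3
Q(v, T) = -3
C(U) = 2*U**2*(-3 + U) (C(U) = ((U + U)*(U - 3))*U = ((2*U)*(-3 + U))*U = (2*U*(-3 + U))*U = 2*U**2*(-3 + U))
-49435/C(-18) - 6187/33848 = -49435*1/(648*(-3 - 18)) - 6187/33848 = -49435/(2*324*(-21)) - 6187*1/33848 = -49435/(-13608) - 6187/33848 = -49435*(-1/13608) - 6187/33848 = 49435/13608 - 6187/33848 = 99317699/28787724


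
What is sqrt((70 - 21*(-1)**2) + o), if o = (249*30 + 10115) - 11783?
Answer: sqrt(5851) ≈ 76.492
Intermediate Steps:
o = 5802 (o = (7470 + 10115) - 11783 = 17585 - 11783 = 5802)
sqrt((70 - 21*(-1)**2) + o) = sqrt((70 - 21*(-1)**2) + 5802) = sqrt((70 - 21*1) + 5802) = sqrt((70 - 21) + 5802) = sqrt(49 + 5802) = sqrt(5851)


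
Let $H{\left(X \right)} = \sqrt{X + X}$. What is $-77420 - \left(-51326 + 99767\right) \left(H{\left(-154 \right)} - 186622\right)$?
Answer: $9040078882 - 96882 i \sqrt{77} \approx 9.0401 \cdot 10^{9} - 8.5014 \cdot 10^{5} i$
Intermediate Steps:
$H{\left(X \right)} = \sqrt{2} \sqrt{X}$ ($H{\left(X \right)} = \sqrt{2 X} = \sqrt{2} \sqrt{X}$)
$-77420 - \left(-51326 + 99767\right) \left(H{\left(-154 \right)} - 186622\right) = -77420 - \left(-51326 + 99767\right) \left(\sqrt{2} \sqrt{-154} - 186622\right) = -77420 - 48441 \left(\sqrt{2} i \sqrt{154} - 186622\right) = -77420 - 48441 \left(2 i \sqrt{77} - 186622\right) = -77420 - 48441 \left(-186622 + 2 i \sqrt{77}\right) = -77420 - \left(-9040156302 + 96882 i \sqrt{77}\right) = -77420 + \left(9040156302 - 96882 i \sqrt{77}\right) = 9040078882 - 96882 i \sqrt{77}$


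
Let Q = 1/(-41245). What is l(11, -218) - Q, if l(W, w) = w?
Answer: -8991409/41245 ≈ -218.00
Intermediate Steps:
Q = -1/41245 ≈ -2.4245e-5
l(11, -218) - Q = -218 - 1*(-1/41245) = -218 + 1/41245 = -8991409/41245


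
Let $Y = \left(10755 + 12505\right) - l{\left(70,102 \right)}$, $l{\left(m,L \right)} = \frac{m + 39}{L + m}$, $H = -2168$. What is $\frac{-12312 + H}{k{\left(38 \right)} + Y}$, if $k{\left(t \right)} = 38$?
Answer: $- \frac{2490560}{4007147} \approx -0.62153$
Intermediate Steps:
$l{\left(m,L \right)} = \frac{39 + m}{L + m}$
$Y = \frac{4000611}{172}$ ($Y = \left(10755 + 12505\right) - \frac{39 + 70}{102 + 70} = 23260 - \frac{1}{172} \cdot 109 = 23260 - \frac{109}{172} = \frac{4000611}{172} \approx 23259.0$)
$\frac{-12312 + H}{k{\left(38 \right)} + Y} = \frac{-12312 - 2168}{38 + \frac{4000611}{172}} = - \frac{14480}{\frac{4007147}{172}} = \left(-14480\right) \frac{172}{4007147} = - \frac{2490560}{4007147}$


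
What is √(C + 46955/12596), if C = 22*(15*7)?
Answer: √91773558535/6298 ≈ 48.101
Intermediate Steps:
C = 2310 (C = 22*105 = 2310)
√(C + 46955/12596) = √(2310 + 46955/12596) = √(29143715/12596) = √91773558535/6298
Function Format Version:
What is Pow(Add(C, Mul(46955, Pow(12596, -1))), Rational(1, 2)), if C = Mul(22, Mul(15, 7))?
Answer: Mul(Rational(1, 6298), Pow(91773558535, Rational(1, 2))) ≈ 48.101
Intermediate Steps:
C = 2310 (C = Mul(22, 105) = 2310)
Pow(Add(C, Mul(46955, Pow(12596, -1))), Rational(1, 2)) = Pow(Add(2310, Mul(46955, Pow(12596, -1))), Rational(1, 2)) = Pow(Add(2310, Mul(46955, Rational(1, 12596))), Rational(1, 2)) = Pow(Add(2310, Rational(46955, 12596)), Rational(1, 2)) = Pow(Rational(29143715, 12596), Rational(1, 2)) = Mul(Rational(1, 6298), Pow(91773558535, Rational(1, 2)))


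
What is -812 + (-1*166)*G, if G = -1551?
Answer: 256654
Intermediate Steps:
-812 + (-1*166)*G = -812 - 1*166*(-1551) = -812 - 166*(-1551) = -812 + 257466 = 256654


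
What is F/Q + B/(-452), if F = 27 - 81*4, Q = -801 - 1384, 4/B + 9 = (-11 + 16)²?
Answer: 534791/3950480 ≈ 0.13537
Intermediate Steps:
B = ¼ (B = 4/(-9 + (-11 + 16)²) = 4/(-9 + 5²) = 4/(-9 + 25) = 4/16 = 4*(1/16) = ¼ ≈ 0.25000)
Q = -2185
F = -297 (F = 27 - 324 = -297)
F/Q + B/(-452) = -297/(-2185) + (¼)/(-452) = -297*(-1/2185) + (¼)*(-1/452) = 297/2185 - 1/1808 = 534791/3950480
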